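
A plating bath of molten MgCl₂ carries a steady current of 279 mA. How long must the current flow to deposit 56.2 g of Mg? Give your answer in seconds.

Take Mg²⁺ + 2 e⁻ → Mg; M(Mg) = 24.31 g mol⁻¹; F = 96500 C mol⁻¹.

1.60 × 10⁶ s

n(Mg) = m/M = 56.2 / 24.31 = 2.312 mol.
Each Mg atom requires 2 electrons, so n(e⁻) = 2 × 2.312 = 4.624 mol.
Q = n(e⁻)·F = 4.624 × 96500 = 446200 C.
t = Q/I = 446200 / 0.2790 A = 1599000 s.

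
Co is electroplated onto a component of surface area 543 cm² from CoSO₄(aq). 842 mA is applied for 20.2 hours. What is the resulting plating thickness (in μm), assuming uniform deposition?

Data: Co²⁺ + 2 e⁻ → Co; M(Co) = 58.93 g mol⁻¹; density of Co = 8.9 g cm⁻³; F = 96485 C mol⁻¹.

Q = I·t = 0.8420 × 72720 = 61230 C; n(e⁻) = 0.6346 mol.
n(Co) = n(e⁻)/2 = 0.3173 mol, so m = 0.3173 × 58.93 = 18.70 g.
Volume = m/ρ = 18.70 / 8.9 = 2.101 cm³.
Thickness = V/A = 2.101 / 543 = 0.00387 cm = 38.7 μm.

38.7 μm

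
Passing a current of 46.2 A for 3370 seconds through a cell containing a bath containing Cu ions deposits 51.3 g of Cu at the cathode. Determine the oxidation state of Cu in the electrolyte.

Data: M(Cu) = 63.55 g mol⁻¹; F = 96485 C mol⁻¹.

+2

Q = I·t = 46.20 A × 3370.0 s = 155700 C, so n(e⁻) = 155700/96485 = 1.614 mol.
n(Cu) deposited = 51.3 / 63.55 = 0.8072 mol.
Electrons per atom = n(e⁻)/n(Cu) = 1.614 / 0.8072 = 2.00 ≈ 2, so the ion is Cu²⁺.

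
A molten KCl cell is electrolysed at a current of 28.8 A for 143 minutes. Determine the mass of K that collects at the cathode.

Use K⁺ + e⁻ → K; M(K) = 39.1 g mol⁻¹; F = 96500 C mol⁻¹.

Q = I·t = 28.80 A × 8580.0 s = 247100 C.
n(e⁻) = Q/F = 247100 / 96500 = 2.561 mol.
K⁺ + e⁻ → K, so n(K) = n(e⁻)/1 = 2.561 mol.
m = n·M = 2.561 × 39.1 = 100 g.

100 g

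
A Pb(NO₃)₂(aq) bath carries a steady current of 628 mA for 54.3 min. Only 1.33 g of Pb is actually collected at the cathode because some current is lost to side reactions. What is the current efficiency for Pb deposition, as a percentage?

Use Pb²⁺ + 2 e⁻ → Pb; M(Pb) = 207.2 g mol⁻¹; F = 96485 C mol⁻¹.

60.5 %

Q = I·t = 0.6280 × 3258.0 = 2046 C; n(e⁻) = 2046/96485 = 0.02121 mol.
Theoretical n(Pb) = n(e⁻)/2 = 0.01060 mol, i.e. m_theo = 0.01060 × 207.2 = 2.197 g.
Efficiency = m_actual / m_theo = 1.33 / 2.197 = 60.5 %.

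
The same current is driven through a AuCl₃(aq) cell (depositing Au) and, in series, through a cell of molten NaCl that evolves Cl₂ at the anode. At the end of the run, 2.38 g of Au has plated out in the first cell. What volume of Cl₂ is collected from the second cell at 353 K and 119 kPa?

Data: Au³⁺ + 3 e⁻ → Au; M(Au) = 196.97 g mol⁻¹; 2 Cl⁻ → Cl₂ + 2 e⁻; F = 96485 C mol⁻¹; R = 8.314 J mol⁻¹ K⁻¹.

0.447 L

n(Au) = 2.38 / 196.97 = 0.01208 mol, so n(e⁻) = 3 × 0.01208 = 0.03625 mol.
The cells are in series, so the same 0.03625 mol of electrons passes through the second cell.
2 Cl⁻ → Cl₂ + 2 e⁻ — 2 mol e⁻ per mol Cl₂, so n(Cl₂) = 0.03625/2 = 0.01812 mol.
V = nRT/P = (0.01812 × 8.314 × 353) / (119 × 10³) = 4.47 × 10⁻⁴ m³ = 0.447 L.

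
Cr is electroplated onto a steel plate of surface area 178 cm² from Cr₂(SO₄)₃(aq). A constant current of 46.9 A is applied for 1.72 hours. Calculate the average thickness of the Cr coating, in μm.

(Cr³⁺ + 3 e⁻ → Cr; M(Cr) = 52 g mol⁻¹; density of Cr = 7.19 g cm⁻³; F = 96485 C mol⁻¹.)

Q = I·t = 46.90 × 6192.0 = 290400 C; n(e⁻) = 3.010 mol.
n(Cr) = n(e⁻)/3 = 1.003 mol, so m = 1.003 × 52 = 52.17 g.
Volume = m/ρ = 52.17 / 7.19 = 7.256 cm³.
Thickness = V/A = 7.256 / 178 = 0.0408 cm = 408 μm.

408 μm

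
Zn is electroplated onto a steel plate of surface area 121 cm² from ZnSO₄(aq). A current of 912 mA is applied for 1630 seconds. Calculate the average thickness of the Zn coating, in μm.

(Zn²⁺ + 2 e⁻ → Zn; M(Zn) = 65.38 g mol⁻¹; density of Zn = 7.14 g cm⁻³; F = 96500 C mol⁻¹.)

5.83 μm

Q = I·t = 0.9120 × 1630.0 = 1487 C; n(e⁻) = 0.01540 mol.
n(Zn) = n(e⁻)/2 = 0.007702 mol, so m = 0.007702 × 65.38 = 0.5036 g.
Volume = m/ρ = 0.5036 / 7.14 = 0.07053 cm³.
Thickness = V/A = 0.07053 / 121 = 5.83 × 10⁻⁴ cm = 5.83 μm.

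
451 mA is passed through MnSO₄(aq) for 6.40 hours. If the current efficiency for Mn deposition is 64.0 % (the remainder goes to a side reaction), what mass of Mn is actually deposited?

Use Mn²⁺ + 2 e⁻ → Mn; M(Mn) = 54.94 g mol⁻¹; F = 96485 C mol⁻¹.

1.89 g

Q = I·t = 0.4510 × 23040 = 10390 C.
n(e⁻) = 10390/96485 = 0.1077 mol; theoretically n(Mn) = 0.1077/2 = 0.05385 mol, m_theo = 2.958 g.
At 64.0 % efficiency, m_actual = 0.640 × 2.958 = 1.89 g.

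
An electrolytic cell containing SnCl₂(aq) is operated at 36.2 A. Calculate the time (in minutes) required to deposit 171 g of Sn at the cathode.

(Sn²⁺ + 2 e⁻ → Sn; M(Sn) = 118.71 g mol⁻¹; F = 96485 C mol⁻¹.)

128 min

n(Sn) = m/M = 171 / 118.71 = 1.440 mol.
Each Sn atom requires 2 electrons, so n(e⁻) = 2 × 1.440 = 2.881 mol.
Q = n(e⁻)·F = 2.881 × 96485 = 278000 C.
t = Q/I = 278000 / 36.20 A = 7679 s = 128 min.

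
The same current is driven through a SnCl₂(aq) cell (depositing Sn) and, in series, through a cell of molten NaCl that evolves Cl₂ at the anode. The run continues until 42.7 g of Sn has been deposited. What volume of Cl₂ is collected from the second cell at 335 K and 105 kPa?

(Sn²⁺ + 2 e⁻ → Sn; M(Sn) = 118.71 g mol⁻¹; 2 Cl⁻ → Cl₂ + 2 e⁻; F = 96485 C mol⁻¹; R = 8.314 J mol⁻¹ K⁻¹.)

9.54 L

n(Sn) = 42.7 / 118.71 = 0.3597 mol, so n(e⁻) = 2 × 0.3597 = 0.7194 mol.
The cells are in series, so the same 0.7194 mol of electrons passes through the second cell.
2 Cl⁻ → Cl₂ + 2 e⁻ — 2 mol e⁻ per mol Cl₂, so n(Cl₂) = 0.7194/2 = 0.3597 mol.
V = nRT/P = (0.3597 × 8.314 × 335) / (105 × 10³) = 0.00954 m³ = 9.54 L.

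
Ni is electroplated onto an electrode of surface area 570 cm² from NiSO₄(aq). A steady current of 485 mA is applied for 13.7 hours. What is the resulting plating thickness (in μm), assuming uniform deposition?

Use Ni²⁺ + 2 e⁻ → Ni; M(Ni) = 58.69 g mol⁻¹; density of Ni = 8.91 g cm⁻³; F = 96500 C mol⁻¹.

Q = I·t = 0.4850 × 49320 = 23920 C; n(e⁻) = 0.2479 mol.
n(Ni) = n(e⁻)/2 = 0.1239 mol, so m = 0.1239 × 58.69 = 7.274 g.
Volume = m/ρ = 7.274 / 8.91 = 0.8164 cm³.
Thickness = V/A = 0.8164 / 570 = 0.00143 cm = 14.3 μm.

14.3 μm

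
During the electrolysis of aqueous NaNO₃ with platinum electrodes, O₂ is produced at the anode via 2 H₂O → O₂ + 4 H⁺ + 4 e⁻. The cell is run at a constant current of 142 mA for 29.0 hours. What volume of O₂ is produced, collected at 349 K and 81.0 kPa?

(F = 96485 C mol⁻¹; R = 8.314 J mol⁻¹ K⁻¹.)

1.38 L

Q = I·t = 0.1420 A × 104400 s = 14820 C.
n(e⁻) = Q/F = 14820 / 96485 = 0.1536 mol.
4 electrons are transferred per O₂ molecule, so n(O₂) = 0.1536 / 4 = 0.03841 mol.
V = nRT/P = (0.03841 × 8.314 × 349) / (81.0 × 10³ Pa) = 0.00138 m³ = 1.38 L.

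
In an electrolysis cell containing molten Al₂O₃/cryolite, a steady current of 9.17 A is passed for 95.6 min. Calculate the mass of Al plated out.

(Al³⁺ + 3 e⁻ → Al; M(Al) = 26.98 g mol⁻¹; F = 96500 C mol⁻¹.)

4.90 g

Q = I·t = 9.170 A × 5736.0 s = 52600 C.
n(e⁻) = Q/F = 52600 / 96500 = 0.5451 mol.
Al³⁺ + 3 e⁻ → Al, so n(Al) = n(e⁻)/3 = 0.1817 mol.
m = n·M = 0.1817 × 26.98 = 4.90 g.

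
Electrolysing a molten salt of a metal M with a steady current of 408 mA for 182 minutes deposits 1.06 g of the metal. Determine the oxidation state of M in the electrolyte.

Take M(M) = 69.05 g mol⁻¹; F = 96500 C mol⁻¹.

+3

Q = I·t = 0.4080 A × 10920 s = 4455 C, so n(e⁻) = 4455/96500 = 0.04617 mol.
n(M) deposited = 1.06 / 69.05 = 0.01535 mol.
Electrons per atom = n(e⁻)/n(M) = 0.04617 / 0.01535 = 3.01 ≈ 3, so the ion is M³⁺.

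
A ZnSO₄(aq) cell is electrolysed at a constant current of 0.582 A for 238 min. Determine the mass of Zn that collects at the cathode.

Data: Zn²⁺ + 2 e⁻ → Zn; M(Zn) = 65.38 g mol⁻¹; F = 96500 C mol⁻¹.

Q = I·t = 0.5820 A × 14280 s = 8311 C.
n(e⁻) = Q/F = 8311 / 96500 = 0.08612 mol.
Zn²⁺ + 2 e⁻ → Zn, so n(Zn) = n(e⁻)/2 = 0.04306 mol.
m = n·M = 0.04306 × 65.38 = 2.82 g.

2.82 g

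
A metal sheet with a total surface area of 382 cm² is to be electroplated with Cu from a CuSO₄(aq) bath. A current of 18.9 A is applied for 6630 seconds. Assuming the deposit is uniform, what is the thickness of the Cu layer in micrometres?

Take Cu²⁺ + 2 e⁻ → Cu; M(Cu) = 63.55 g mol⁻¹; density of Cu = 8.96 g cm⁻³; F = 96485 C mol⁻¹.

Q = I·t = 18.90 × 6630.0 = 125300 C; n(e⁻) = 1.299 mol.
n(Cu) = n(e⁻)/2 = 0.6494 mol, so m = 0.6494 × 63.55 = 41.27 g.
Volume = m/ρ = 41.27 / 8.96 = 4.606 cm³.
Thickness = V/A = 4.606 / 382 = 0.0121 cm = 121 μm.

121 μm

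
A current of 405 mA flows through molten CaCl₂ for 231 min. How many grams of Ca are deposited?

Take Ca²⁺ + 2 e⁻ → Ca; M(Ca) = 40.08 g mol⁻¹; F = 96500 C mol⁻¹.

Q = I·t = 0.4050 A × 13860 s = 5613 C.
n(e⁻) = Q/F = 5613 / 96500 = 0.05817 mol.
Ca²⁺ + 2 e⁻ → Ca, so n(Ca) = n(e⁻)/2 = 0.02908 mol.
m = n·M = 0.02908 × 40.08 = 1.17 g.

1.17 g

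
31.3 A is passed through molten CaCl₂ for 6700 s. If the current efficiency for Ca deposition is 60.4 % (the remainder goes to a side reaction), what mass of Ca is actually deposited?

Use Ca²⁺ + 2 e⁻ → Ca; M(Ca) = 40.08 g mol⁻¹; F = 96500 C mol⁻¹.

Q = I·t = 31.30 × 6700.0 = 209700 C.
n(e⁻) = 209700/96500 = 2.173 mol; theoretically n(Ca) = 2.173/2 = 1.087 mol, m_theo = 43.55 g.
At 60.4 % efficiency, m_actual = 0.604 × 43.55 = 26.3 g.

26.3 g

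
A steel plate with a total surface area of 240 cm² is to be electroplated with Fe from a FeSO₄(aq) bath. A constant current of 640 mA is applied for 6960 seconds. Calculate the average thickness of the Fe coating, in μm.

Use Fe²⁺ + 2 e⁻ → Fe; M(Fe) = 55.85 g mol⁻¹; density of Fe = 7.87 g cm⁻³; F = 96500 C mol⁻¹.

6.82 μm

Q = I·t = 0.6400 × 6960.0 = 4454 C; n(e⁻) = 0.04616 mol.
n(Fe) = n(e⁻)/2 = 0.02308 mol, so m = 0.02308 × 55.85 = 1.289 g.
Volume = m/ρ = 1.289 / 7.87 = 0.1638 cm³.
Thickness = V/A = 0.1638 / 240 = 6.82 × 10⁻⁴ cm = 6.82 μm.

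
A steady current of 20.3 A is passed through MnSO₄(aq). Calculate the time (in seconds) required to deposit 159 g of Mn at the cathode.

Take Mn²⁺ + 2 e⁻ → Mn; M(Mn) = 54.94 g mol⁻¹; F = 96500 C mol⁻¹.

n(Mn) = m/M = 159 / 54.94 = 2.894 mol.
Each Mn atom requires 2 electrons, so n(e⁻) = 2 × 2.894 = 5.788 mol.
Q = n(e⁻)·F = 5.788 × 96500 = 558600 C.
t = Q/I = 558600 / 20.30 A = 27520 s.

27500 s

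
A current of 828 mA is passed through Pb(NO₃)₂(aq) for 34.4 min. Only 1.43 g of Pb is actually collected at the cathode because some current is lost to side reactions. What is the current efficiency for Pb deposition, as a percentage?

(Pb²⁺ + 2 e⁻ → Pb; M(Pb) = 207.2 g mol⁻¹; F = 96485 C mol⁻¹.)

77.9 %

Q = I·t = 0.8280 × 2064.0 = 1709 C; n(e⁻) = 1709/96485 = 0.01771 mol.
Theoretical n(Pb) = n(e⁻)/2 = 0.008856 mol, i.e. m_theo = 0.008856 × 207.2 = 1.835 g.
Efficiency = m_actual / m_theo = 1.43 / 1.835 = 77.9 %.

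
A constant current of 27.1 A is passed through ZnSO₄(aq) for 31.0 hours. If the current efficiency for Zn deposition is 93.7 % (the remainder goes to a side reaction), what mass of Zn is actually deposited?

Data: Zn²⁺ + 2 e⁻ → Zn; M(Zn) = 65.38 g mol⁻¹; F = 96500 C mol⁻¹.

Q = I·t = 27.10 × 111600 = 3024000 C.
n(e⁻) = 3024000/96500 = 31.34 mol; theoretically n(Zn) = 31.34/2 = 15.67 mol, m_theo = 1025 g.
At 93.7 % efficiency, m_actual = 0.937 × 1025 = 960 g.

960 g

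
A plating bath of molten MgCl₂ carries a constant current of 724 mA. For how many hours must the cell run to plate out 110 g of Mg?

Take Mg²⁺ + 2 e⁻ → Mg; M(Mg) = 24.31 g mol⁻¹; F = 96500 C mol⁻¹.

335 h

n(Mg) = m/M = 110 / 24.31 = 4.525 mol.
Each Mg atom requires 2 electrons, so n(e⁻) = 2 × 4.525 = 9.050 mol.
Q = n(e⁻)·F = 9.050 × 96500 = 873300 C.
t = Q/I = 873300 / 0.7240 A = 1206000 s = 335 h.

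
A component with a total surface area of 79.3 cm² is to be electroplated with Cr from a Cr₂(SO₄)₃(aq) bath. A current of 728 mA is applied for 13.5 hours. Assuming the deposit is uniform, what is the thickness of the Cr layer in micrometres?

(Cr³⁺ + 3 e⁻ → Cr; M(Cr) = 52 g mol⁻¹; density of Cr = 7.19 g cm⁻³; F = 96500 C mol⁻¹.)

Q = I·t = 0.7280 × 48600 = 35380 C; n(e⁻) = 0.3666 mol.
n(Cr) = n(e⁻)/3 = 0.1222 mol, so m = 0.1222 × 52 = 6.355 g.
Volume = m/ρ = 6.355 / 7.19 = 0.8839 cm³.
Thickness = V/A = 0.8839 / 79.3 = 0.0111 cm = 111 μm.

111 μm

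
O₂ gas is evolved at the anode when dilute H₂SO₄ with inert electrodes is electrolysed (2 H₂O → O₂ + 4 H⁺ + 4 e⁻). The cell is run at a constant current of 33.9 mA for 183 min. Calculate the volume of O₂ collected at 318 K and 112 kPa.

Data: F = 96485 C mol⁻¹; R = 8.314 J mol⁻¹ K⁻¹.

0.0228 L

Q = I·t = 0.03390 A × 10980 s = 372.2 C.
n(e⁻) = Q/F = 372.2 / 96485 = 0.003858 mol.
4 electrons are transferred per O₂ molecule, so n(O₂) = 0.003858 / 4 = 0.0009645 mol.
V = nRT/P = (0.0009645 × 8.314 × 318) / (112 × 10³ Pa) = 2.28 × 10⁻⁵ m³ = 0.0228 L.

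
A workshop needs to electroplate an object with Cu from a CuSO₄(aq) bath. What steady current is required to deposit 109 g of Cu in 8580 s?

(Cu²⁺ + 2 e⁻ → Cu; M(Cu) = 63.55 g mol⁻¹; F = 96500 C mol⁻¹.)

38.6 A

n(Cu) = 109 / 63.55 = 1.715 mol.
n(e⁻) = 2 × 1.715 = 3.430 mol.
Q = n(e⁻)·F = 3.430 × 96500 = 331000 C.
I = Q/t = 331000 / 8580.0 s = 38.6 A.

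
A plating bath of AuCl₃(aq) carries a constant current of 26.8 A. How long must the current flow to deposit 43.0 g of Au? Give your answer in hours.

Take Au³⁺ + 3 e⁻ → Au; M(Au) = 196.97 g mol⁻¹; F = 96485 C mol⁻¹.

0.655 h

n(Au) = m/M = 43.0 / 196.97 = 0.2183 mol.
Each Au atom requires 3 electrons, so n(e⁻) = 3 × 0.2183 = 0.6549 mol.
Q = n(e⁻)·F = 0.6549 × 96485 = 63190 C.
t = Q/I = 63190 / 26.80 A = 2358 s = 0.655 h.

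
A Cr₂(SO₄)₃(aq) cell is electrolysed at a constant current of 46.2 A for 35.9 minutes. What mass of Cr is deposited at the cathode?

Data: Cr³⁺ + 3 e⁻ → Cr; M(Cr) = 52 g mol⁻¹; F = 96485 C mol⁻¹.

17.9 g

Q = I·t = 46.20 A × 2154.0 s = 99510 C.
n(e⁻) = Q/F = 99510 / 96485 = 1.031 mol.
Cr³⁺ + 3 e⁻ → Cr, so n(Cr) = n(e⁻)/3 = 0.3438 mol.
m = n·M = 0.3438 × 52 = 17.9 g.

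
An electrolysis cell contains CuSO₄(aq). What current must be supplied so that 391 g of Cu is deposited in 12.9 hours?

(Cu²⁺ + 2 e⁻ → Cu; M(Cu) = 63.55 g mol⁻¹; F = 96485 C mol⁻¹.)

25.6 A

n(Cu) = 391 / 63.55 = 6.153 mol.
n(e⁻) = 2 × 6.153 = 12.31 mol.
Q = n(e⁻)·F = 12.31 × 96485 = 1187000 C.
I = Q/t = 1187000 / 46440 s = 25.6 A.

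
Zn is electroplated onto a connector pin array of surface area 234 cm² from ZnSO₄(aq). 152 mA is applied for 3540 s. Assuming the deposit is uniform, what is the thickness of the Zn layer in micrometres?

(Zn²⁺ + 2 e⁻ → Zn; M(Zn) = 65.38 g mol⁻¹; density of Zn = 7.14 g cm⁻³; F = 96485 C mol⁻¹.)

Q = I·t = 0.1520 × 3540.0 = 538.1 C; n(e⁻) = 0.005577 mol.
n(Zn) = n(e⁻)/2 = 0.002788 mol, so m = 0.002788 × 65.38 = 0.1823 g.
Volume = m/ρ = 0.1823 / 7.14 = 0.02553 cm³.
Thickness = V/A = 0.02553 / 234 = 1.09 × 10⁻⁴ cm = 1.09 μm.

1.09 μm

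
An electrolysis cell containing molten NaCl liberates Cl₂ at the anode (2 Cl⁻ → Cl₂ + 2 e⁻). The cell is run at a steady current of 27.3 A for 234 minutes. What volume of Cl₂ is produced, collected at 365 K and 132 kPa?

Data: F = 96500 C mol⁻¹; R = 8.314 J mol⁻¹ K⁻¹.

Q = I·t = 27.30 A × 14040 s = 383300 C.
n(e⁻) = Q/F = 383300 / 96500 = 3.972 mol.
2 electrons are transferred per Cl₂ molecule, so n(Cl₂) = 3.972 / 2 = 1.986 mol.
V = nRT/P = (1.986 × 8.314 × 365) / (132 × 10³ Pa) = 0.0457 m³ = 45.7 L.

45.7 L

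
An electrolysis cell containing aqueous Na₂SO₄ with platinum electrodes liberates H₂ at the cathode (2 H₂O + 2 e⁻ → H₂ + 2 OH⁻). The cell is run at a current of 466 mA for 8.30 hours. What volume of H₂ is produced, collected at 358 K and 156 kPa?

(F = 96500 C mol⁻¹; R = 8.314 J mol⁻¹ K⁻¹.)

1.38 L

Q = I·t = 0.4660 A × 29880 s = 13920 C.
n(e⁻) = Q/F = 13920 / 96500 = 0.1443 mol.
2 electrons are transferred per H₂ molecule, so n(H₂) = 0.1443 / 2 = 0.07215 mol.
V = nRT/P = (0.07215 × 8.314 × 358) / (156 × 10³ Pa) = 0.00138 m³ = 1.38 L.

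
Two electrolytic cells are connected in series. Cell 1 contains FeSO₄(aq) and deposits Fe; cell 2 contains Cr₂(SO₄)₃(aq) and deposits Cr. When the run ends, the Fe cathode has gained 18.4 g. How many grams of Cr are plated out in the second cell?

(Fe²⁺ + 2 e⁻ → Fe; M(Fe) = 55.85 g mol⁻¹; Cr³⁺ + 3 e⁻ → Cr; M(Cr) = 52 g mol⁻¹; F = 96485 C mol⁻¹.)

n(Fe) = 18.4 / 55.85 = 0.3295 mol.
Since Fe²⁺ + 2 e⁻ → Fe, n(e⁻) passed = 2 × 0.3295 = 0.6589 mol.
Cells in series carry the same charge, so the same 0.6589 mol of electrons passes through cell 2.
Cr³⁺ + 3 e⁻ → Cr, so n(Cr) = 0.6589 / 3 = 0.2196 mol.
m(Cr) = 0.2196 × 52 = 11.4 g.

11.4 g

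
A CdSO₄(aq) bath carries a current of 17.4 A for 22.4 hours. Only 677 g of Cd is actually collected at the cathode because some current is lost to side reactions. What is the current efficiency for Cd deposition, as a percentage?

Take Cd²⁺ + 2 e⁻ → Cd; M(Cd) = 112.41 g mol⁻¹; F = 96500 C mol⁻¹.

Q = I·t = 17.40 × 80640 = 1403000 C; n(e⁻) = 1403000/96500 = 14.54 mol.
Theoretical n(Cd) = n(e⁻)/2 = 7.270 mol, i.e. m_theo = 7.270 × 112.41 = 817.2 g.
Efficiency = m_actual / m_theo = 677 / 817.2 = 82.8 %.

82.8 %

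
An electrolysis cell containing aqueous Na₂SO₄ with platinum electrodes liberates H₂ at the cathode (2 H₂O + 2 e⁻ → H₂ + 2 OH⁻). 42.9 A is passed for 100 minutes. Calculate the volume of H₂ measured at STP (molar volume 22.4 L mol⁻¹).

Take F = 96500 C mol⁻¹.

29.9 L

Q = I·t = 42.90 A × 6000.0 s = 257400 C.
n(e⁻) = Q/F = 257400 / 96500 = 2.667 mol.
2 electrons are transferred per H₂ molecule, so n(H₂) = 2.667 / 2 = 1.334 mol.
V = n × V_m = 1.334 × 22.4 = 29.9 L.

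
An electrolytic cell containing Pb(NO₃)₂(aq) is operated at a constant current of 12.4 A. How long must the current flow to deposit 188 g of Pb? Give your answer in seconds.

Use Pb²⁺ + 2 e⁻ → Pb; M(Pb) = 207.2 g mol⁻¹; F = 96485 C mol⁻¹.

14100 s

n(Pb) = m/M = 188 / 207.2 = 0.9073 mol.
Each Pb atom requires 2 electrons, so n(e⁻) = 2 × 0.9073 = 1.815 mol.
Q = n(e⁻)·F = 1.815 × 96485 = 175100 C.
t = Q/I = 175100 / 12.40 A = 14120 s.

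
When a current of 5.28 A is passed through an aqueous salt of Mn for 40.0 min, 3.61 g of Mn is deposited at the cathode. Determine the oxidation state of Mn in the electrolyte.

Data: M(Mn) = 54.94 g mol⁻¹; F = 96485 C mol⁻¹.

Q = I·t = 5.280 A × 2400.0 s = 12670 C, so n(e⁻) = 12670/96485 = 0.1313 mol.
n(Mn) deposited = 3.61 / 54.94 = 0.06571 mol.
Electrons per atom = n(e⁻)/n(Mn) = 0.1313 / 0.06571 = 2.00 ≈ 2, so the ion is Mn²⁺.

+2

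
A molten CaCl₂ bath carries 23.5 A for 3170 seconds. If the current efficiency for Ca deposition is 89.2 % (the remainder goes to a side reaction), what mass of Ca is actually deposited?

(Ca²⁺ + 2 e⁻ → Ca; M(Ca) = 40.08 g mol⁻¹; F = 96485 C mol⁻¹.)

Q = I·t = 23.50 × 3170.0 = 74500 C.
n(e⁻) = 74500/96485 = 0.7721 mol; theoretically n(Ca) = 0.7721/2 = 0.3860 mol, m_theo = 15.47 g.
At 89.2 % efficiency, m_actual = 0.892 × 15.47 = 13.8 g.

13.8 g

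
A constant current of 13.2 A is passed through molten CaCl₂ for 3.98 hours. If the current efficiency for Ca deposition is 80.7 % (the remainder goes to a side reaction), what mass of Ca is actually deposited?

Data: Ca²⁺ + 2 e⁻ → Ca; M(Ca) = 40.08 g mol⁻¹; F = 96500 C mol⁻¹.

Q = I·t = 13.20 × 14328 = 189100 C.
n(e⁻) = 189100/96500 = 1.960 mol; theoretically n(Ca) = 1.960/2 = 0.9799 mol, m_theo = 39.28 g.
At 80.7 % efficiency, m_actual = 0.807 × 39.28 = 31.7 g.

31.7 g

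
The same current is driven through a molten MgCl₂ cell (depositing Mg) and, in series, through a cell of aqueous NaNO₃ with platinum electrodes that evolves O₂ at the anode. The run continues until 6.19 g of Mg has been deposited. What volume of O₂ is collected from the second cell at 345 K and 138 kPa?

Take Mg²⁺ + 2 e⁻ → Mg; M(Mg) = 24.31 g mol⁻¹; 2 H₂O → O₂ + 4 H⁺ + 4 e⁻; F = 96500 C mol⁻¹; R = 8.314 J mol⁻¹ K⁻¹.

n(Mg) = 6.19 / 24.31 = 0.2546 mol, so n(e⁻) = 2 × 0.2546 = 0.5093 mol.
The cells are in series, so the same 0.5093 mol of electrons passes through the second cell.
2 H₂O → O₂ + 4 H⁺ + 4 e⁻ — 4 mol e⁻ per mol O₂, so n(O₂) = 0.5093/4 = 0.1273 mol.
V = nRT/P = (0.1273 × 8.314 × 345) / (138 × 10³) = 0.00265 m³ = 2.65 L.

2.65 L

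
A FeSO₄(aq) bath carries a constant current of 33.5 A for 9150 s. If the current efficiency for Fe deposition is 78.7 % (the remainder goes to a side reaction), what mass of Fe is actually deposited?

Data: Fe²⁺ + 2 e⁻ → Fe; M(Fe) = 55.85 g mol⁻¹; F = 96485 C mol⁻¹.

Q = I·t = 33.50 × 9150.0 = 306500 C.
n(e⁻) = 306500/96485 = 3.177 mol; theoretically n(Fe) = 3.177/2 = 1.588 mol, m_theo = 88.72 g.
At 78.7 % efficiency, m_actual = 0.787 × 88.72 = 69.8 g.

69.8 g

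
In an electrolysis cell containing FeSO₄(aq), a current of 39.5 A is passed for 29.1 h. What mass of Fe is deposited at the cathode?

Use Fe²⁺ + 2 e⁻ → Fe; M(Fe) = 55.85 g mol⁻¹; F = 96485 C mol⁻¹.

Q = I·t = 39.50 A × 104760 s = 4138000 C.
n(e⁻) = Q/F = 4138000 / 96485 = 42.89 mol.
Fe²⁺ + 2 e⁻ → Fe, so n(Fe) = n(e⁻)/2 = 21.44 mol.
m = n·M = 21.44 × 55.85 = 1200 g.

1200 g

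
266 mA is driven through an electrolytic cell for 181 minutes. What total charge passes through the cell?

Q = I·t = 0.2660 A × 10860 s = 2890 C.

2890 C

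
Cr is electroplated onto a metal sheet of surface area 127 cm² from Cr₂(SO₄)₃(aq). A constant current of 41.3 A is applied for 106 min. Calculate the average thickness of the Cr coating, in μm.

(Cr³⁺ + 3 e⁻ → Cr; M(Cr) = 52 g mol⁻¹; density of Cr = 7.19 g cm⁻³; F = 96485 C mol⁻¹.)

517 μm

Q = I·t = 41.30 × 6360.0 = 262700 C; n(e⁻) = 2.722 mol.
n(Cr) = n(e⁻)/3 = 0.9075 mol, so m = 0.9075 × 52 = 47.19 g.
Volume = m/ρ = 47.19 / 7.19 = 6.563 cm³.
Thickness = V/A = 6.563 / 127 = 0.0517 cm = 517 μm.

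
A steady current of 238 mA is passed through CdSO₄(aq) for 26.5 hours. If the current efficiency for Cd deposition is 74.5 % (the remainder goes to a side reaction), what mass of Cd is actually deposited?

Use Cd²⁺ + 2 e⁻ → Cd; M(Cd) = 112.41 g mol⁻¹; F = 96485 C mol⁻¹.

9.85 g

Q = I·t = 0.2380 × 95400 = 22710 C.
n(e⁻) = 22710/96485 = 0.2353 mol; theoretically n(Cd) = 0.2353/2 = 0.1177 mol, m_theo = 13.23 g.
At 74.5 % efficiency, m_actual = 0.745 × 13.23 = 9.85 g.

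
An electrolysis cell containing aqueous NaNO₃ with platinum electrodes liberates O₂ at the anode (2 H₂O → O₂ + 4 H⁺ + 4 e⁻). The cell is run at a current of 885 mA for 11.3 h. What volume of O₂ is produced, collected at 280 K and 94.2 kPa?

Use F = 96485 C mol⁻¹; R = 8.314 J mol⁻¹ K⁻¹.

Q = I·t = 0.8850 A × 40680 s = 36000 C.
n(e⁻) = Q/F = 36000 / 96485 = 0.3731 mol.
4 electrons are transferred per O₂ molecule, so n(O₂) = 0.3731 / 4 = 0.09328 mol.
V = nRT/P = (0.09328 × 8.314 × 280) / (94.2 × 10³ Pa) = 0.00231 m³ = 2.31 L.

2.31 L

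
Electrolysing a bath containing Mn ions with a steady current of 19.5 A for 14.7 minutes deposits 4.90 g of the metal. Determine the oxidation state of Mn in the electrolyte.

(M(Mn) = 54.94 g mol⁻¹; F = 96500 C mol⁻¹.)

+2

Q = I·t = 19.50 A × 882.00 s = 17200 C, so n(e⁻) = 17200/96500 = 0.1782 mol.
n(Mn) deposited = 4.90 / 54.94 = 0.08919 mol.
Electrons per atom = n(e⁻)/n(Mn) = 0.1782 / 0.08919 = 2.00 ≈ 2, so the ion is Mn²⁺.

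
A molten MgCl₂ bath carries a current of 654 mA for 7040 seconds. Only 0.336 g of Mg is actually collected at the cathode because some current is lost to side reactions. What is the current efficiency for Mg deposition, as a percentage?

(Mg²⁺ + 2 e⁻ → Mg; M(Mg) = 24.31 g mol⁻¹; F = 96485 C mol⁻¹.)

57.9 %

Q = I·t = 0.6540 × 7040.0 = 4604 C; n(e⁻) = 4604/96485 = 0.04772 mol.
Theoretical n(Mg) = n(e⁻)/2 = 0.02386 mol, i.e. m_theo = 0.02386 × 24.31 = 0.5800 g.
Efficiency = m_actual / m_theo = 0.336 / 0.5800 = 57.9 %.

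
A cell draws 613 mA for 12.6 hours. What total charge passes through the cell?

27800 C

Q = I·t = 0.6130 A × 45360 s = 27800 C.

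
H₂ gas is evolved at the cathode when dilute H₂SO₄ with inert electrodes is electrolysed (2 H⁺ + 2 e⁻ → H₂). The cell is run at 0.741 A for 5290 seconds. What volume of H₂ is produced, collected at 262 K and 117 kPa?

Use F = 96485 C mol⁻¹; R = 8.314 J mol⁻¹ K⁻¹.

0.378 L

Q = I·t = 0.7410 A × 5290.0 s = 3920 C.
n(e⁻) = Q/F = 3920 / 96485 = 0.04063 mol.
2 electrons are transferred per H₂ molecule, so n(H₂) = 0.04063 / 2 = 0.02031 mol.
V = nRT/P = (0.02031 × 8.314 × 262) / (117 × 10³ Pa) = 3.78 × 10⁻⁴ m³ = 0.378 L.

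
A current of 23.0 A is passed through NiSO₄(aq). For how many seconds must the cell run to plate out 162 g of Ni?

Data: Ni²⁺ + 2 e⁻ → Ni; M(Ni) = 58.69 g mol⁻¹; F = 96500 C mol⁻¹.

23200 s

n(Ni) = m/M = 162 / 58.69 = 2.760 mol.
Each Ni atom requires 2 electrons, so n(e⁻) = 2 × 2.760 = 5.521 mol.
Q = n(e⁻)·F = 5.521 × 96500 = 532700 C.
t = Q/I = 532700 / 23.00 A = 23160 s.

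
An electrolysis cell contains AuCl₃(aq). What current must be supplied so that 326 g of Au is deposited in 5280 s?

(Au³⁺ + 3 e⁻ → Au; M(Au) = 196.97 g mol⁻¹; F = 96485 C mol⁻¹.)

n(Au) = 326 / 196.97 = 1.655 mol.
n(e⁻) = 3 × 1.655 = 4.965 mol.
Q = n(e⁻)·F = 4.965 × 96485 = 479100 C.
I = Q/t = 479100 / 5280.0 s = 90.7 A.

90.7 A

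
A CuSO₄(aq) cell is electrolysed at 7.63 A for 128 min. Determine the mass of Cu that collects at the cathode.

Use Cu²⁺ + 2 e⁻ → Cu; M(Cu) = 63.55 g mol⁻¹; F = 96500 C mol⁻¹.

Q = I·t = 7.630 A × 7680.0 s = 58600 C.
n(e⁻) = Q/F = 58600 / 96500 = 0.6072 mol.
Cu²⁺ + 2 e⁻ → Cu, so n(Cu) = n(e⁻)/2 = 0.3036 mol.
m = n·M = 0.3036 × 63.55 = 19.3 g.

19.3 g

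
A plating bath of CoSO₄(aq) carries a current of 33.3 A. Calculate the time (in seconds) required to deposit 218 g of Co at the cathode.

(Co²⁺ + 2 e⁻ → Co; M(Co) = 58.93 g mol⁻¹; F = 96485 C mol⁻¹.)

n(Co) = m/M = 218 / 58.93 = 3.699 mol.
Each Co atom requires 2 electrons, so n(e⁻) = 2 × 3.699 = 7.399 mol.
Q = n(e⁻)·F = 7.399 × 96485 = 713900 C.
t = Q/I = 713900 / 33.30 A = 21440 s.

21400 s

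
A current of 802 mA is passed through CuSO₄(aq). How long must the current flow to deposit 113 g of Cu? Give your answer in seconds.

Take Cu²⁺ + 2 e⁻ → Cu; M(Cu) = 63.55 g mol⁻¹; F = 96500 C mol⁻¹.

4.28 × 10⁵ s

n(Cu) = m/M = 113 / 63.55 = 1.778 mol.
Each Cu atom requires 2 electrons, so n(e⁻) = 2 × 1.778 = 3.556 mol.
Q = n(e⁻)·F = 3.556 × 96500 = 343200 C.
t = Q/I = 343200 / 0.8020 A = 427900 s.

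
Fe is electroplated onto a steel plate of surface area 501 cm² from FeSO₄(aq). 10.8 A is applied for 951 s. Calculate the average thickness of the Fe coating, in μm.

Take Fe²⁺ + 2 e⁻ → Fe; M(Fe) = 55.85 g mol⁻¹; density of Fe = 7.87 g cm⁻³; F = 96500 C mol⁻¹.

Q = I·t = 10.80 × 951.00 = 10270 C; n(e⁻) = 0.1064 mol.
n(Fe) = n(e⁻)/2 = 0.05322 mol, so m = 0.05322 × 55.85 = 2.972 g.
Volume = m/ρ = 2.972 / 7.87 = 0.3777 cm³.
Thickness = V/A = 0.3777 / 501 = 7.54 × 10⁻⁴ cm = 7.54 μm.

7.54 μm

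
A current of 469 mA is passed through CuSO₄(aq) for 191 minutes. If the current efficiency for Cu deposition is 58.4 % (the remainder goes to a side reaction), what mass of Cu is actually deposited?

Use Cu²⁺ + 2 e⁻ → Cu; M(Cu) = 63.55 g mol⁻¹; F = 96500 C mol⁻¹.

1.03 g

Q = I·t = 0.4690 × 11460 = 5375 C.
n(e⁻) = 5375/96500 = 0.05570 mol; theoretically n(Cu) = 0.05570/2 = 0.02785 mol, m_theo = 1.770 g.
At 58.4 % efficiency, m_actual = 0.584 × 1.770 = 1.03 g.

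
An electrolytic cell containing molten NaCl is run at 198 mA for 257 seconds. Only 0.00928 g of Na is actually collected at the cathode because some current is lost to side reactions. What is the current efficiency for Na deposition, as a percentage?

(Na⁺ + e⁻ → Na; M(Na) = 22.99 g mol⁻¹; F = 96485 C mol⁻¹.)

76.5 %

Q = I·t = 0.1980 × 257.00 = 50.89 C; n(e⁻) = 50.89/96485 = 0.0005274 mol.
Theoretical n(Na) = n(e⁻)/1 = 0.0005274 mol, i.e. m_theo = 0.0005274 × 22.99 = 0.01212 g.
Efficiency = m_actual / m_theo = 0.00928 / 0.01212 = 76.5 %.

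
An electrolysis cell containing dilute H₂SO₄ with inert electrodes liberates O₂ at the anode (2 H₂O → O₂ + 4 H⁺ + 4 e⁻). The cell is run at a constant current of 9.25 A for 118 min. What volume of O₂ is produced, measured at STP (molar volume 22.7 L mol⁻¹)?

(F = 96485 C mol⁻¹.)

Q = I·t = 9.250 A × 7080.0 s = 65490 C.
n(e⁻) = Q/F = 65490 / 96485 = 0.6788 mol.
4 electrons are transferred per O₂ molecule, so n(O₂) = 0.6788 / 4 = 0.1697 mol.
V = n × V_m = 0.1697 × 22.7 = 3.85 L.

3.85 L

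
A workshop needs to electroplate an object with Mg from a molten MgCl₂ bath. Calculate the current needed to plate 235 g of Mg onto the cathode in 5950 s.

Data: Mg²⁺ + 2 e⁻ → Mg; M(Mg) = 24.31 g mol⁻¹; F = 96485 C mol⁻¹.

n(Mg) = 235 / 24.31 = 9.667 mol.
n(e⁻) = 2 × 9.667 = 19.33 mol.
Q = n(e⁻)·F = 19.33 × 96485 = 1865000 C.
I = Q/t = 1865000 / 5950.0 s = 314 A.

314 A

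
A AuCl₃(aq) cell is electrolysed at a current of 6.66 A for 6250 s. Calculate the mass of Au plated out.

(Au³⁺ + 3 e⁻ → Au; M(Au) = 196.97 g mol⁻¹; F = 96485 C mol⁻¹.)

Q = I·t = 6.660 A × 6250.0 s = 41620 C.
n(e⁻) = Q/F = 41620 / 96485 = 0.4314 mol.
Au³⁺ + 3 e⁻ → Au, so n(Au) = n(e⁻)/3 = 0.1438 mol.
m = n·M = 0.1438 × 196.97 = 28.3 g.

28.3 g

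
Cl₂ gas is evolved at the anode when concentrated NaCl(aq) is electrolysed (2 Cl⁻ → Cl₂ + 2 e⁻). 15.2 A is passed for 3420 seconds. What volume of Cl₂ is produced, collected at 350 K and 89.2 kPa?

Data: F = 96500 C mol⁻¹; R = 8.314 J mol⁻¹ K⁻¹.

8.79 L

Q = I·t = 15.20 A × 3420.0 s = 51980 C.
n(e⁻) = Q/F = 51980 / 96500 = 0.5387 mol.
2 electrons are transferred per Cl₂ molecule, so n(Cl₂) = 0.5387 / 2 = 0.2693 mol.
V = nRT/P = (0.2693 × 8.314 × 350) / (89.2 × 10³ Pa) = 0.00879 m³ = 8.79 L.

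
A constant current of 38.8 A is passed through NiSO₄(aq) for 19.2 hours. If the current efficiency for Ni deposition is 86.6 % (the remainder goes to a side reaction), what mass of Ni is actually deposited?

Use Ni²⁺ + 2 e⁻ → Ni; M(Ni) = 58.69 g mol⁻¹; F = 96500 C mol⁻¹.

Q = I·t = 38.80 × 69120 = 2682000 C.
n(e⁻) = 2682000/96500 = 27.79 mol; theoretically n(Ni) = 27.79/2 = 13.90 mol, m_theo = 815.5 g.
At 86.6 % efficiency, m_actual = 0.866 × 815.5 = 706 g.

706 g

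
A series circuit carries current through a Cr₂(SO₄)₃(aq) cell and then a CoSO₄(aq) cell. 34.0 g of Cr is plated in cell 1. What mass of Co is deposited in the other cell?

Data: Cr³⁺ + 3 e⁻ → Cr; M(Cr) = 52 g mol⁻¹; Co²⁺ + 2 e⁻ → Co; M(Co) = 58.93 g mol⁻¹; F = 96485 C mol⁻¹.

57.8 g

n(Cr) = 34.0 / 52 = 0.6538 mol.
Since Cr³⁺ + 3 e⁻ → Cr, n(e⁻) passed = 3 × 0.6538 = 1.962 mol.
Cells in series carry the same charge, so the same 1.962 mol of electrons passes through cell 2.
Co²⁺ + 2 e⁻ → Co, so n(Co) = 1.962 / 2 = 0.9808 mol.
m(Co) = 0.9808 × 58.93 = 57.8 g.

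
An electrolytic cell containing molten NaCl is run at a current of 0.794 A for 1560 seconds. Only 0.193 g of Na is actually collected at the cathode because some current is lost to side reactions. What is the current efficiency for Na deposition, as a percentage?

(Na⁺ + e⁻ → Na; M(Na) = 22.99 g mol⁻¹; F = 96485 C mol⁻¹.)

65.4 %

Q = I·t = 0.7940 × 1560.0 = 1239 C; n(e⁻) = 1239/96485 = 0.01284 mol.
Theoretical n(Na) = n(e⁻)/1 = 0.01284 mol, i.e. m_theo = 0.01284 × 22.99 = 0.2951 g.
Efficiency = m_actual / m_theo = 0.193 / 0.2951 = 65.4 %.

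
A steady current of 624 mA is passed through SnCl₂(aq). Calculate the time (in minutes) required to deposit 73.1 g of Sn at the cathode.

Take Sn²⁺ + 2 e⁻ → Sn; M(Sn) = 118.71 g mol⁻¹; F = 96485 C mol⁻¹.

3170 min

n(Sn) = m/M = 73.1 / 118.71 = 0.6158 mol.
Each Sn atom requires 2 electrons, so n(e⁻) = 2 × 0.6158 = 1.232 mol.
Q = n(e⁻)·F = 1.232 × 96485 = 118800 C.
t = Q/I = 118800 / 0.6240 A = 190400 s = 3170 min.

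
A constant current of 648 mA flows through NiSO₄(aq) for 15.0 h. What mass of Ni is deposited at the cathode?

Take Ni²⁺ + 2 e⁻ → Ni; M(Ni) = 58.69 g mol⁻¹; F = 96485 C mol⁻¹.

10.6 g

Q = I·t = 0.6480 A × 54000 s = 34990 C.
n(e⁻) = Q/F = 34990 / 96485 = 0.3627 mol.
Ni²⁺ + 2 e⁻ → Ni, so n(Ni) = n(e⁻)/2 = 0.1813 mol.
m = n·M = 0.1813 × 58.69 = 10.6 g.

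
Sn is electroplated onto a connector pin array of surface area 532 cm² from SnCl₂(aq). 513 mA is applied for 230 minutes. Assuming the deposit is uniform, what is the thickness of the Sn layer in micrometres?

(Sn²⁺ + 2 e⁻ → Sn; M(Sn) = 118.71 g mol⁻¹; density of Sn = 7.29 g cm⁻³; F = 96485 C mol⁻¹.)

11.2 μm

Q = I·t = 0.5130 × 13800 = 7079 C; n(e⁻) = 0.07337 mol.
n(Sn) = n(e⁻)/2 = 0.03669 mol, so m = 0.03669 × 118.71 = 4.355 g.
Volume = m/ρ = 4.355 / 7.29 = 0.5974 cm³.
Thickness = V/A = 0.5974 / 532 = 0.00112 cm = 11.2 μm.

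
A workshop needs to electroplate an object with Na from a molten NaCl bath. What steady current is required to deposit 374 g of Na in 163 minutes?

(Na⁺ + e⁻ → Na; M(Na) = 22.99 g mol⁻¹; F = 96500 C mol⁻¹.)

n(Na) = 374 / 22.99 = 16.27 mol.
n(e⁻) = 1 × 16.27 = 16.27 mol.
Q = n(e⁻)·F = 16.27 × 96500 = 1570000 C.
I = Q/t = 1570000 / 9780.0 s = 161 A.

161 A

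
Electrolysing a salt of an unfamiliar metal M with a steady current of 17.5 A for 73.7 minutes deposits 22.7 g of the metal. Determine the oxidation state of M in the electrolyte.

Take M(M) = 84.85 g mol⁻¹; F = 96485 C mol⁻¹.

Q = I·t = 17.50 A × 4422.0 s = 77380 C, so n(e⁻) = 77380/96485 = 0.8020 mol.
n(M) deposited = 22.7 / 84.85 = 0.2675 mol.
Electrons per atom = n(e⁻)/n(M) = 0.8020 / 0.2675 = 3.00 ≈ 3, so the ion is M³⁺.

+3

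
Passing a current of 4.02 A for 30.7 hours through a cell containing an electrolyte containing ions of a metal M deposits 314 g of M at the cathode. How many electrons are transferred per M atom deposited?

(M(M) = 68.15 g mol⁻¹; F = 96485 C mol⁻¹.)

Q = I·t = 4.020 A × 110520 s = 444300 C, so n(e⁻) = 444300/96485 = 4.605 mol.
n(M) deposited = 314 / 68.15 = 4.607 mol.
Electrons per atom = n(e⁻)/n(M) = 4.605 / 4.607 = 0.999 ≈ 1, so the ion is M⁺.

1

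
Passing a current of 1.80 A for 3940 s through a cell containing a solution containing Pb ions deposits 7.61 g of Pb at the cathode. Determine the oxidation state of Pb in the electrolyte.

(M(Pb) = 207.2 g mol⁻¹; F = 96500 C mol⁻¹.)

Q = I·t = 1.800 A × 3940.0 s = 7092 C, so n(e⁻) = 7092/96500 = 0.07349 mol.
n(Pb) deposited = 7.61 / 207.2 = 0.03673 mol.
Electrons per atom = n(e⁻)/n(Pb) = 0.07349 / 0.03673 = 2.00 ≈ 2, so the ion is Pb²⁺.

+2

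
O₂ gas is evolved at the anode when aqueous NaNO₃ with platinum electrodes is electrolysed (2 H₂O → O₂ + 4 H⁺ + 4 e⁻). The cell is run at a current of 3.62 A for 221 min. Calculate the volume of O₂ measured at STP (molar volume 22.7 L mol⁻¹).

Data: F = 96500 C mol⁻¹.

2.82 L

Q = I·t = 3.620 A × 13260 s = 48000 C.
n(e⁻) = Q/F = 48000 / 96500 = 0.4974 mol.
4 electrons are transferred per O₂ molecule, so n(O₂) = 0.4974 / 4 = 0.1244 mol.
V = n × V_m = 0.1244 × 22.7 = 2.82 L.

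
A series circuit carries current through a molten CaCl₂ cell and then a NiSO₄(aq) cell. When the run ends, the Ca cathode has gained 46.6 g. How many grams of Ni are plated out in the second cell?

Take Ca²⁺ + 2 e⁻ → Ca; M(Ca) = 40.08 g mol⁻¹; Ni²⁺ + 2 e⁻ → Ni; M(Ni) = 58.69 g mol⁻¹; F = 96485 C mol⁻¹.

n(Ca) = 46.6 / 40.08 = 1.163 mol.
Since Ca²⁺ + 2 e⁻ → Ca, n(e⁻) passed = 2 × 1.163 = 2.325 mol.
Cells in series carry the same charge, so the same 2.325 mol of electrons passes through cell 2.
Ni²⁺ + 2 e⁻ → Ni, so n(Ni) = 2.325 / 2 = 1.163 mol.
m(Ni) = 1.163 × 58.69 = 68.2 g.

68.2 g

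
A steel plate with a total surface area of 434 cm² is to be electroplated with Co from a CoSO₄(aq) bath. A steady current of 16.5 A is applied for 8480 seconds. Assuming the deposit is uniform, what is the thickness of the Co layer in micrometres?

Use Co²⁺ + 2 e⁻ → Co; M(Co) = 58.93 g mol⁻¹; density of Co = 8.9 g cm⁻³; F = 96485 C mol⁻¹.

111 μm

Q = I·t = 16.50 × 8480.0 = 139900 C; n(e⁻) = 1.450 mol.
n(Co) = n(e⁻)/2 = 0.7251 mol, so m = 0.7251 × 58.93 = 42.73 g.
Volume = m/ρ = 42.73 / 8.9 = 4.801 cm³.
Thickness = V/A = 4.801 / 434 = 0.0111 cm = 111 μm.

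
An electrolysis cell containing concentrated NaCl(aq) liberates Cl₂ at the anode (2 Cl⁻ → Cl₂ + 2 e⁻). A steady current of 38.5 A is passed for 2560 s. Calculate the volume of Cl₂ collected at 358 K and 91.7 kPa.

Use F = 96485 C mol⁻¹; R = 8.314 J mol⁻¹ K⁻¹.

Q = I·t = 38.50 A × 2560.0 s = 98560 C.
n(e⁻) = Q/F = 98560 / 96485 = 1.022 mol.
2 electrons are transferred per Cl₂ molecule, so n(Cl₂) = 1.022 / 2 = 0.5108 mol.
V = nRT/P = (0.5108 × 8.314 × 358) / (91.7 × 10³ Pa) = 0.0166 m³ = 16.6 L.

16.6 L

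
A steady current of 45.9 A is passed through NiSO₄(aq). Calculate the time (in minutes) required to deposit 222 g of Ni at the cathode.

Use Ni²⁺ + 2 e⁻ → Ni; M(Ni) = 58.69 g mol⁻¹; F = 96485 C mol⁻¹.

n(Ni) = m/M = 222 / 58.69 = 3.783 mol.
Each Ni atom requires 2 electrons, so n(e⁻) = 2 × 3.783 = 7.565 mol.
Q = n(e⁻)·F = 7.565 × 96485 = 729900 C.
t = Q/I = 729900 / 45.90 A = 15900 s = 265 min.

265 min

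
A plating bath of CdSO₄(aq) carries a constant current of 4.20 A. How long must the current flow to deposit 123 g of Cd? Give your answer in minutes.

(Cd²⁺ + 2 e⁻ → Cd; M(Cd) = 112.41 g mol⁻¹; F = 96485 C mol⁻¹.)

n(Cd) = m/M = 123 / 112.41 = 1.094 mol.
Each Cd atom requires 2 electrons, so n(e⁻) = 2 × 1.094 = 2.188 mol.
Q = n(e⁻)·F = 2.188 × 96485 = 211100 C.
t = Q/I = 211100 / 4.200 A = 50270 s = 838 min.

838 min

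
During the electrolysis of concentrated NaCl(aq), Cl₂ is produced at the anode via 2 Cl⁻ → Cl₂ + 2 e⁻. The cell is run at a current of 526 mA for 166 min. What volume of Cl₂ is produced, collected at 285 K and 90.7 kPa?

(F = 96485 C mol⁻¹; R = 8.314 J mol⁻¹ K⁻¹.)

Q = I·t = 0.5260 A × 9960.0 s = 5239 C.
n(e⁻) = Q/F = 5239 / 96485 = 0.05430 mol.
2 electrons are transferred per Cl₂ molecule, so n(Cl₂) = 0.05430 / 2 = 0.02715 mol.
V = nRT/P = (0.02715 × 8.314 × 285) / (90.7 × 10³ Pa) = 7.09 × 10⁻⁴ m³ = 0.709 L.

0.709 L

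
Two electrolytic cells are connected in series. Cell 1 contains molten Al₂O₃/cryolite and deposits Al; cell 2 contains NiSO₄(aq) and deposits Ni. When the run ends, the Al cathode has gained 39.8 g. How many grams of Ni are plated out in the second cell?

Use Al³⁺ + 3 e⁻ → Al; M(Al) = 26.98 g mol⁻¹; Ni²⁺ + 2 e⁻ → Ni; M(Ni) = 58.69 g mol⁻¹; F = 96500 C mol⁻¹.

130 g

n(Al) = 39.8 / 26.98 = 1.475 mol.
Since Al³⁺ + 3 e⁻ → Al, n(e⁻) passed = 3 × 1.475 = 4.426 mol.
Cells in series carry the same charge, so the same 4.426 mol of electrons passes through cell 2.
Ni²⁺ + 2 e⁻ → Ni, so n(Ni) = 4.426 / 2 = 2.213 mol.
m(Ni) = 2.213 × 58.69 = 130 g.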